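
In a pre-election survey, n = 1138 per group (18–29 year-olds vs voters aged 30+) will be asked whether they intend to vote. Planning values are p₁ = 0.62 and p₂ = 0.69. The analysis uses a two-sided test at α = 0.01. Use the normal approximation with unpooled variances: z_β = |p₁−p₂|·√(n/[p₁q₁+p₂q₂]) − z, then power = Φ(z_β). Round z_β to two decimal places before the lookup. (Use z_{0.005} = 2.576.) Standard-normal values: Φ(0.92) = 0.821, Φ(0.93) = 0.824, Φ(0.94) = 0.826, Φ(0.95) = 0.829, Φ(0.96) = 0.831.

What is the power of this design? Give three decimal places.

Power ≈ 0.829

z_β = |p₁−p₂|·√(n/[p₁q₁+p₂q₂]) − z_{α/2}
    = 0.07 · √(1138/0.4495) − 2.576
    = 0.07 · 50.3160 − 2.576
    = 3.5221 − 2.576 = 0.9461 → 0.95
Power = Φ(0.95) = 0.829.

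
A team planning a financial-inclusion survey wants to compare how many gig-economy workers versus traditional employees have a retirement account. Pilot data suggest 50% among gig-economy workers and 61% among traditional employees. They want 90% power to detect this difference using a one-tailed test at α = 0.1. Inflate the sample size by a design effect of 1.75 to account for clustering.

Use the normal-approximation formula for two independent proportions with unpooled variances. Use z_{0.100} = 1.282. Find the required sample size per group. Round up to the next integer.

n = 464 per group

n = (z_α + z_β)² · [p₁(1−p₁) + p₂(1−p₂)] / (p₁ − p₂)²
  = (1.282 + 1.282)² · (0.50·0.50 + 0.61·0.39) / (-0.11)²
  = (2.564)² · (0.2500 + 0.2379) / 0.0121
  = 6.5741 · 0.4879 / 0.0121
  = 265.08
Design effect: 1.75 × 265.08 = 463.89.
Round up → n = 464 per group.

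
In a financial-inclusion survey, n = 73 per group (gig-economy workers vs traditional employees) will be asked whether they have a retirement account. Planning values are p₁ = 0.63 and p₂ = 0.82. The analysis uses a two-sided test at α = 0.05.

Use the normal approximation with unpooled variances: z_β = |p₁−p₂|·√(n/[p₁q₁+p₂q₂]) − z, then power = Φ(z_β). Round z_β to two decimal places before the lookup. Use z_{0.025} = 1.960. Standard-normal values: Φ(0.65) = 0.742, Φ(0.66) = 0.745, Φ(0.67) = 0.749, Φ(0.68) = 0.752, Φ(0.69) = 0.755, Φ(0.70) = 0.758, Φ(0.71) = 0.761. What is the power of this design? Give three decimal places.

Power ≈ 0.749

z_β = |p₁−p₂|·√(n/[p₁q₁+p₂q₂]) − z_{α/2}
    = 0.19 · √(73/0.3807) − 1.960
    = 0.19 · 13.8475 − 1.960
    = 2.6310 − 1.960 = 0.6710 → 0.67
Power = Φ(0.67) = 0.749.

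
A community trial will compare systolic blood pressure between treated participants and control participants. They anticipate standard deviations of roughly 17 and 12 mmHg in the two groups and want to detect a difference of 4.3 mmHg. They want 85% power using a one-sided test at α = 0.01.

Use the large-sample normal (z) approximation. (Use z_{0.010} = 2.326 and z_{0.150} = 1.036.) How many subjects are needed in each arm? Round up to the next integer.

n = 265 per group

n = (z_α + z_β)² · (σ₁² + σ₂²) / δ²
  = (2.326 + 1.036)² · (17² + 12² = 433) / 4.3²
  = 11.3030 · 433 / 18.49
  = 264.70
Round up → n = 265 per group.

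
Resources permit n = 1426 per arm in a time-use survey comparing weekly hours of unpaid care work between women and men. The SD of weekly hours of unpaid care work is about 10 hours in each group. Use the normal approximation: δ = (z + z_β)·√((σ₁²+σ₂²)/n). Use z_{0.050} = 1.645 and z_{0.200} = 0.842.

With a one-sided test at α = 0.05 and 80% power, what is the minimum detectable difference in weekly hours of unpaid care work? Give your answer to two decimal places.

δ = (z_α + z_β) · √((σ₁²+σ₂²)/n)
  = (1.645 + 0.842) · √(200/1426)
  = 2.487 · √0.14025
  = 2.487 · 0.3745
  = 0.9314

Minimum detectable difference ≈ 0.93 hours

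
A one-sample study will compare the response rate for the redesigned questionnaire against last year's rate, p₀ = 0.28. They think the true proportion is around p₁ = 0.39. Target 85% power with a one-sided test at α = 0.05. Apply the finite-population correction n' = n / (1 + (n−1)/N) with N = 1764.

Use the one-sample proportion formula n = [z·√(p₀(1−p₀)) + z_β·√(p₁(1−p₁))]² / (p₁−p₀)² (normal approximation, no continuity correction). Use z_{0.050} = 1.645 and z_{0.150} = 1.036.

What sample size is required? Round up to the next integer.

n = [z_α·√(p₀q₀) + z_β·√(p₁q₁)]² / (p₁ − p₀)²
  = [1.645·√(0.28·0.72) + 1.036·√(0.39·0.61)]² / (0.11)²
  = [1.645·0.4490 + 1.036·0.4877]² / 0.0121
  = [1.2439]² / 0.0121
  = 127.88
Finite-population correction (N = 1764): 127.88 / (1 + (127.88 − 1)/1764) = 119.30.
Round up → n = 120.

n = 120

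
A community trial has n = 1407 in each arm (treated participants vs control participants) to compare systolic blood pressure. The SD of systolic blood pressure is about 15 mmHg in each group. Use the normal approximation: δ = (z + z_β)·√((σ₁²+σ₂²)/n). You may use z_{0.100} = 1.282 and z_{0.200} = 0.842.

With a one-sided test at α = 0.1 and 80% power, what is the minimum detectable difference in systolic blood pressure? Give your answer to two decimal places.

Minimum detectable difference ≈ 1.20 mmHg

δ = (z_α + z_β) · √((σ₁²+σ₂²)/n)
  = (1.282 + 0.842) · √(450/1407)
  = 2.124 · √0.31983
  = 2.124 · 0.5655
  = 1.2012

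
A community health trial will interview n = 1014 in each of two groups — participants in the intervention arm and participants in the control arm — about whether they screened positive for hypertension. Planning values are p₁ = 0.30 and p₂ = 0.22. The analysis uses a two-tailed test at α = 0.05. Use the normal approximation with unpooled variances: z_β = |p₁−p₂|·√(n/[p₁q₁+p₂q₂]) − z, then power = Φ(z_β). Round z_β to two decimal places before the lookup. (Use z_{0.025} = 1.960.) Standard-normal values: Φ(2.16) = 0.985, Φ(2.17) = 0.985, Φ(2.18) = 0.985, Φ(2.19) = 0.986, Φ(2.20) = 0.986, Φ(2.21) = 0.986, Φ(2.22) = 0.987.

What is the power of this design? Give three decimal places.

z_β = |p₁−p₂|·√(n/[p₁q₁+p₂q₂]) − z_{α/2}
    = 0.08 · √(1014/0.3816) − 1.960
    = 0.08 · 51.5484 − 1.960
    = 4.1239 − 1.960 = 2.1639 → 2.16
Power = Φ(2.16) = 0.985.

Power ≈ 0.985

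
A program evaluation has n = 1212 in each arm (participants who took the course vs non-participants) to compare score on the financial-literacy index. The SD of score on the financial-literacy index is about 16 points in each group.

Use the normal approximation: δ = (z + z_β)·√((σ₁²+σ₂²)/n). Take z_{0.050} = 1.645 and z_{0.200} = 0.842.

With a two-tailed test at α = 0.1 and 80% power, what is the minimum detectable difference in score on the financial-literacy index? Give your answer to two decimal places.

δ = (z_{α/2} + z_β) · √((σ₁²+σ₂²)/n)
  = (1.645 + 0.842) · √(512/1212)
  = 2.487 · √0.42244
  = 2.487 · 0.6500
  = 1.6164

Minimum detectable difference ≈ 1.62 points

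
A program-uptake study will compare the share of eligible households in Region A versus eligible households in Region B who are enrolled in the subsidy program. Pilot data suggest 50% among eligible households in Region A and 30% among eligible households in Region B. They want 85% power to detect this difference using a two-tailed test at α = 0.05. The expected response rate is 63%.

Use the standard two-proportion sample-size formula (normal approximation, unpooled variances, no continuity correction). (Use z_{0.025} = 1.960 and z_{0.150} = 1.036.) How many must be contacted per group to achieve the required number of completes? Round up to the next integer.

n = (z_{α/2} + z_β)² · [p₁(1−p₁) + p₂(1−p₂)] / (p₁ − p₂)²
  = (1.960 + 1.036)² · (0.50·0.50 + 0.30·0.70) / (0.20)²
  = (2.996)² · (0.2500 + 0.2100) / 0.0400
  = 8.9760 · 0.4600 / 0.0400
  = 103.22
Adjust for 63% response: 103.22 / 0.63 = 163.85.
Round up → n = 164 per group.

n = 164 per group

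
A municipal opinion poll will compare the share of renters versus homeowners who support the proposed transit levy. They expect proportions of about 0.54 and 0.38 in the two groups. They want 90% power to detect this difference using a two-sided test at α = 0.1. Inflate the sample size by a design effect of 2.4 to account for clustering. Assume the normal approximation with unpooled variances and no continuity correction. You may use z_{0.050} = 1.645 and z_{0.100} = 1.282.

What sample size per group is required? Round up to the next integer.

n = (z_{α/2} + z_β)² · [p₁(1−p₁) + p₂(1−p₂)] / (p₁ − p₂)²
  = (1.645 + 1.282)² · (0.54·0.46 + 0.38·0.62) / (0.16)²
  = (2.927)² · (0.2484 + 0.2356) / 0.0256
  = 8.5673 · 0.4840 / 0.0256
  = 161.98
Design effect: 2.4 × 161.98 = 388.74.
Round up → n = 389 per group.

n = 389 per group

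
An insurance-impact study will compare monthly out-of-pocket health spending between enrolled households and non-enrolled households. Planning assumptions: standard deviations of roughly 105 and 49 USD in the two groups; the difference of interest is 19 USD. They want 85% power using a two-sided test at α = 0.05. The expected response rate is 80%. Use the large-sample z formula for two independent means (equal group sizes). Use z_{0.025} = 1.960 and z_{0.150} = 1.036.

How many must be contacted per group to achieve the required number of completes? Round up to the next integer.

n = 418 per group

n = (z_{α/2} + z_β)² · (σ₁² + σ₂²) / δ²
  = (1.960 + 1.036)² · (105² + 49² = 13426) / 19²
  = 8.9760 · 13426 / 361
  = 333.83
Adjust for 80% response: 333.83 / 0.80 = 417.29.
Round up → n = 418 per group.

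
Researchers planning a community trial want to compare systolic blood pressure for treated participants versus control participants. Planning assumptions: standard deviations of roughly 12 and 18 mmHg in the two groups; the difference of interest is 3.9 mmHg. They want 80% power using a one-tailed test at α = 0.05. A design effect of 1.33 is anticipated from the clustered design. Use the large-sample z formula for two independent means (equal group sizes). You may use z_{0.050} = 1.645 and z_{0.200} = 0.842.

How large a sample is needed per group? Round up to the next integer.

n = (z_α + z_β)² · (σ₁² + σ₂²) / δ²
  = (1.645 + 0.842)² · (12² + 18² = 468) / 3.9²
  = 6.1852 · 468 / 15.21
  = 190.31
Design effect: 1.33 × 190.31 = 253.12.
Round up → n = 254 per group.

n = 254 per group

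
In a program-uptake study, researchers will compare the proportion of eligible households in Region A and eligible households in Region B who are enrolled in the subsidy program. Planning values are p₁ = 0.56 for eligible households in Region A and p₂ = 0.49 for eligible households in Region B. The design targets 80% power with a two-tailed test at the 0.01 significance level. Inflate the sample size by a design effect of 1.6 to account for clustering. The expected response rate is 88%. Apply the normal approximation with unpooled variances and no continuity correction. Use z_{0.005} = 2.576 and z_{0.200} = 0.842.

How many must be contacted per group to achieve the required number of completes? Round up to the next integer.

n = 2152 per group

n = (z_{α/2} + z_β)² · [p₁(1−p₁) + p₂(1−p₂)] / (p₁ − p₂)²
  = (2.576 + 0.842)² · (0.56·0.44 + 0.49·0.51) / (0.07)²
  = (3.418)² · (0.2464 + 0.2499) / 0.0049
  = 11.6827 · 0.4963 / 0.0049
  = 1183.29
Design effect: 1.6 × 1183.29 = 1893.27.
Adjust for 88% response: 1893.27 / 0.88 = 2151.44.
Round up → n = 2152 per group.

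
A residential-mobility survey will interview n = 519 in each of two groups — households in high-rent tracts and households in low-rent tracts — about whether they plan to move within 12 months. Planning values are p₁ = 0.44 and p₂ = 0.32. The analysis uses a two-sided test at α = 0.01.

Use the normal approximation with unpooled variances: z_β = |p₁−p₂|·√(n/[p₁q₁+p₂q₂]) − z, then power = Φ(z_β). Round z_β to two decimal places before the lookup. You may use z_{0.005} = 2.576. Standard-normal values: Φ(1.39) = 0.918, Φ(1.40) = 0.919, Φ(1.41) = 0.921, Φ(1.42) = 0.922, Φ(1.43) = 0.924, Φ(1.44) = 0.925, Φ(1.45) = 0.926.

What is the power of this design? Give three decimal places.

z_β = |p₁−p₂|·√(n/[p₁q₁+p₂q₂]) − z_{α/2}
    = 0.12 · √(519/0.4640) − 2.576
    = 0.12 · 33.4445 − 2.576
    = 4.0133 − 2.576 = 1.4373 → 1.44
Power = Φ(1.44) = 0.925.

Power ≈ 0.925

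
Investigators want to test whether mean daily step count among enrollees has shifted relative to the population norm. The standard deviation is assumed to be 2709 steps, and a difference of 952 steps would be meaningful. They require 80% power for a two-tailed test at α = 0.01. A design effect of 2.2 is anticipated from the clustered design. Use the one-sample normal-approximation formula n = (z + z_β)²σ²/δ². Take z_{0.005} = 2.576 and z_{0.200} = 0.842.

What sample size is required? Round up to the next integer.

n = (z_{α/2} + z_β)² · σ² / δ²
  = (2.576 + 0.842)² · 2709² / 952²
  = 11.6827 · 7338681 / 906304
  = 94.60
Design effect: 2.2 × 94.60 = 208.12.
Round up → n = 209.

n = 209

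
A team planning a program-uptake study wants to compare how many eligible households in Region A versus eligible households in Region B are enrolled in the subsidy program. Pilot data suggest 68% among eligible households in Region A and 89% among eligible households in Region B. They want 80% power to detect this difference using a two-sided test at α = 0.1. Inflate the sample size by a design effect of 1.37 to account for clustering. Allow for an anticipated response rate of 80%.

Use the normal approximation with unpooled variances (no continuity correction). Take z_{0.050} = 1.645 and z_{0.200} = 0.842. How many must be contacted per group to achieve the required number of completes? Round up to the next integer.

n = (z_{α/2} + z_β)² · [p₁(1−p₁) + p₂(1−p₂)] / (p₁ − p₂)²
  = (1.645 + 0.842)² · (0.68·0.32 + 0.89·0.11) / (-0.21)²
  = (2.487)² · (0.2176 + 0.0979) / 0.0441
  = 6.1852 · 0.3155 / 0.0441
  = 44.25
Design effect: 1.37 × 44.25 = 60.62.
Adjust for 80% response: 60.62 / 0.80 = 75.78.
Round up → n = 76 per group.

n = 76 per group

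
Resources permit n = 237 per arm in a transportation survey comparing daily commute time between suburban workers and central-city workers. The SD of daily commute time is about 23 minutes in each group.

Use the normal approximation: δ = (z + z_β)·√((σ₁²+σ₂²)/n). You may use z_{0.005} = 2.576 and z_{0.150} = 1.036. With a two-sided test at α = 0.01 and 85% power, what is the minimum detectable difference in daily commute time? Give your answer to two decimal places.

δ = (z_{α/2} + z_β) · √((σ₁²+σ₂²)/n)
  = (2.576 + 1.036) · √(1058/237)
  = 3.612 · √4.4641
  = 3.612 · 2.1128
  = 7.6316

Minimum detectable difference ≈ 7.63 minutes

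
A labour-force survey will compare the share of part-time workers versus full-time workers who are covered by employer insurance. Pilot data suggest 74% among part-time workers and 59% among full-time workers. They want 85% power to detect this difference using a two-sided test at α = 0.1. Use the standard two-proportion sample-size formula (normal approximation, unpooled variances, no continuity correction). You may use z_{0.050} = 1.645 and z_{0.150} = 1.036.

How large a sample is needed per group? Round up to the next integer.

n = 139 per group

n = (z_{α/2} + z_β)² · [p₁(1−p₁) + p₂(1−p₂)] / (p₁ − p₂)²
  = (1.645 + 1.036)² · (0.74·0.26 + 0.59·0.41) / (0.15)²
  = (2.681)² · (0.1924 + 0.2419) / 0.0225
  = 7.1878 · 0.4343 / 0.0225
  = 138.74
Round up → n = 139 per group.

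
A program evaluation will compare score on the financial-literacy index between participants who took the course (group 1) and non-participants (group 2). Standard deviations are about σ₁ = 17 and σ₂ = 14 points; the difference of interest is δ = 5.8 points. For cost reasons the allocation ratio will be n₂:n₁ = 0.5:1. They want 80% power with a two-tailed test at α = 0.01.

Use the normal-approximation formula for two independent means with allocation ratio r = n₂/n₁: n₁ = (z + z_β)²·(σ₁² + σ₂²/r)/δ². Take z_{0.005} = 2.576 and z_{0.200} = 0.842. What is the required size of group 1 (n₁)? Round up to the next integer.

n₁ = (z_{α/2} + z_β)² · (σ₁² + σ₂²/r) / δ²
   = (2.576 + 0.842)² · (17² + 14²/0.5) / 5.8²
   = 11.6827 · (289 + 392) / 33.64
   = 11.6827 · 681 / 33.64
   = 236.50
Round up → n₁ = 237; n₂ = r·n₁ = 0.5 × 237 = 119.

n₁ = 237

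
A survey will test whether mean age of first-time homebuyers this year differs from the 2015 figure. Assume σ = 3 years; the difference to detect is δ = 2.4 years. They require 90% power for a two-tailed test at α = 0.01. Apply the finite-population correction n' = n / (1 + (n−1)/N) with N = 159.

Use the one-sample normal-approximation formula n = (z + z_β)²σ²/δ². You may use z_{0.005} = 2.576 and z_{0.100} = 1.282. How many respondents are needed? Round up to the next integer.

n = (z_{α/2} + z_β)² · σ² / δ²
  = (2.576 + 1.282)² · 3² / 2.4²
  = 14.8842 · 9 / 5.76
  = 23.26
Finite-population correction (N = 159): 23.26 / (1 + (23.26 − 1)/159) = 20.40.
Round up → n = 21.

n = 21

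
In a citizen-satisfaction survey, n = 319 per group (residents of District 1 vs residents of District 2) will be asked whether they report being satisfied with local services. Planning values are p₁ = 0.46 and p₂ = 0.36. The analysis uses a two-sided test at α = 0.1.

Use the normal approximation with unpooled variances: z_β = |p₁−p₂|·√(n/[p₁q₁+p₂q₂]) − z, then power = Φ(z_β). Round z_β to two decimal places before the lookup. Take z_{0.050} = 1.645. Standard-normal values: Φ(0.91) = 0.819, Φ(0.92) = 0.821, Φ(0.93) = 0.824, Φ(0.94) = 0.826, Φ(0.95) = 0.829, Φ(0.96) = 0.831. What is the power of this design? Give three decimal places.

Power ≈ 0.826

z_β = |p₁−p₂|·√(n/[p₁q₁+p₂q₂]) − z_{α/2}
    = 0.10 · √(319/0.4788) − 1.645
    = 0.10 · 25.8118 − 1.645
    = 2.5812 − 1.645 = 0.9362 → 0.94
Power = Φ(0.94) = 0.826.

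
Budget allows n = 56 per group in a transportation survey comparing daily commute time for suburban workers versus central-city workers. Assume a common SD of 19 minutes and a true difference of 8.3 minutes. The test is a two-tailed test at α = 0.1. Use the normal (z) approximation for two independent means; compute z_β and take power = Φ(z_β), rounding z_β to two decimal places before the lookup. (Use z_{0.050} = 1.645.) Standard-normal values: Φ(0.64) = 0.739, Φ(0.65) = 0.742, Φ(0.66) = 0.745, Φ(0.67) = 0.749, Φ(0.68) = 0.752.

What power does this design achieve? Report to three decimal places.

z_β = δ·√(n/(σ₁²+σ₂²)) − z_{α/2}
    = 8.3 · √(56/722) − 1.645
    = 8.3 · 0.27850 − 1.645
    = 2.3116 − 1.645 = 0.6666 → 0.67
Power = Φ(0.67) = 0.749.

Power ≈ 0.749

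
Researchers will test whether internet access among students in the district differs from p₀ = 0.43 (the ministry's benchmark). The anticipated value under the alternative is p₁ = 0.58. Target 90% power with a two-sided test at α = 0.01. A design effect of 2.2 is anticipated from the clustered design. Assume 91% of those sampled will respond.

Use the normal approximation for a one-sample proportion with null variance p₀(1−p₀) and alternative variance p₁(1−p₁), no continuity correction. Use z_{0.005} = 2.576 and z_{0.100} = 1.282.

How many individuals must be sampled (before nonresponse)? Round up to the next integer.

n = 392

n = [z_{α/2}·√(p₀q₀) + z_β·√(p₁q₁)]² / (p₁ − p₀)²
  = [2.576·√(0.43·0.57) + 1.282·√(0.58·0.42)]² / (0.15)²
  = [2.576·0.4951 + 1.282·0.4936]² / 0.0225
  = [1.9081]² / 0.0225
  = 161.81
Design effect: 2.2 × 161.81 = 355.98.
Adjust for 91% response: 355.98 / 0.91 = 391.18.
Round up → n = 392.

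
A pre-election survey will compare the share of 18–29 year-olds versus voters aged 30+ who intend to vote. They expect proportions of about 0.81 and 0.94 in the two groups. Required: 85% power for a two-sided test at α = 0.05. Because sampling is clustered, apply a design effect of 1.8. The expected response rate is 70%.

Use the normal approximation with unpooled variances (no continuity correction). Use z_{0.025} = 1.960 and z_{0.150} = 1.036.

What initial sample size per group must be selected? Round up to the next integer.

n = 288 per group

n = (z_{α/2} + z_β)² · [p₁(1−p₁) + p₂(1−p₂)] / (p₁ − p₂)²
  = (1.960 + 1.036)² · (0.81·0.19 + 0.94·0.06) / (-0.13)²
  = (2.996)² · (0.1539 + 0.0564) / 0.0169
  = 8.9760 · 0.2103 / 0.0169
  = 111.70
Design effect: 1.8 × 111.70 = 201.05.
Adjust for 70% response: 201.05 / 0.70 = 287.22.
Round up → n = 288 per group.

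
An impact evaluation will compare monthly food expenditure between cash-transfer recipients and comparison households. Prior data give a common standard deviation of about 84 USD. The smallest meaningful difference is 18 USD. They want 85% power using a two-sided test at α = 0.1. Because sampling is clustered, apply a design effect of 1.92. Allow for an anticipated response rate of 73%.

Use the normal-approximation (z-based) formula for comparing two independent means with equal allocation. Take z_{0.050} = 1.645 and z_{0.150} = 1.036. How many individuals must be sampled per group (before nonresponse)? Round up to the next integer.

n = 824 per group

n = (z_{α/2} + z_β)² · (σ₁² + σ₂²) / δ²
  = (1.645 + 1.036)² · (2·84² = 14112) / 18²
  = 7.1878 · 14112 / 324
  = 313.07
Design effect: 1.92 × 313.07 = 601.09.
Adjust for 73% response: 601.09 / 0.73 = 823.41.
Round up → n = 824 per group.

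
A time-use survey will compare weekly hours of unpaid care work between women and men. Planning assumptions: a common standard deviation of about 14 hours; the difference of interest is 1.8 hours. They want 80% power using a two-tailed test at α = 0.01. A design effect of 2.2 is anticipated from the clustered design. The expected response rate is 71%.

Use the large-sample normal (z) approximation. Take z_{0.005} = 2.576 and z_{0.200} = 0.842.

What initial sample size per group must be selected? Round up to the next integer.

n = 4380 per group

n = (z_{α/2} + z_β)² · (σ₁² + σ₂²) / δ²
  = (2.576 + 0.842)² · (2·14² = 392) / 1.8²
  = 11.6827 · 392 / 3.24
  = 1413.47
Design effect: 2.2 × 1413.47 = 3109.62.
Adjust for 71% response: 3109.62 / 0.71 = 4379.75.
Round up → n = 4380 per group.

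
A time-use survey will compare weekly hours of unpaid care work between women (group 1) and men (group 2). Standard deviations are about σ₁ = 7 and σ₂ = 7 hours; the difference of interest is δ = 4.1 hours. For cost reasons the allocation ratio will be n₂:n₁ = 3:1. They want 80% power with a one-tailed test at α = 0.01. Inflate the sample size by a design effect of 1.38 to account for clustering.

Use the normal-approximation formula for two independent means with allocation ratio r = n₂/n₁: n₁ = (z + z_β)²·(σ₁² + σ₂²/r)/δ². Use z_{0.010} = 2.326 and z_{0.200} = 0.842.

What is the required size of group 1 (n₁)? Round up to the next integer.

n₁ = (z_α + z_β)² · (σ₁² + σ₂²/r) / δ²
   = (2.326 + 0.842)² · (7² + 7²/3) / 4.1²
   = 10.0362 · (49 + 16.3333) / 16.81
   = 10.0362 · 65.3333 / 16.81
   = 39.01
Design effect: 1.38 × 39.01 = 53.83.
Round up → n₁ = 54; n₂ = r·n₁ = 3 × 54 = 162.

n₁ = 54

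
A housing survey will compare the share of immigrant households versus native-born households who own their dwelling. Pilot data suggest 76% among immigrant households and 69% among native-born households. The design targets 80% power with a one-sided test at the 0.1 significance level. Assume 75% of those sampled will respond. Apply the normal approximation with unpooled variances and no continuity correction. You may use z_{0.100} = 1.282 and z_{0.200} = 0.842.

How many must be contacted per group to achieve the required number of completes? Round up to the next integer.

n = (z_α + z_β)² · [p₁(1−p₁) + p₂(1−p₂)] / (p₁ − p₂)²
  = (1.282 + 0.842)² · (0.76·0.24 + 0.69·0.31) / (0.07)²
  = (2.124)² · (0.1824 + 0.2139) / 0.0049
  = 4.5114 · 0.3963 / 0.0049
  = 364.87
Adjust for 75% response: 364.87 / 0.75 = 486.49.
Round up → n = 487 per group.

n = 487 per group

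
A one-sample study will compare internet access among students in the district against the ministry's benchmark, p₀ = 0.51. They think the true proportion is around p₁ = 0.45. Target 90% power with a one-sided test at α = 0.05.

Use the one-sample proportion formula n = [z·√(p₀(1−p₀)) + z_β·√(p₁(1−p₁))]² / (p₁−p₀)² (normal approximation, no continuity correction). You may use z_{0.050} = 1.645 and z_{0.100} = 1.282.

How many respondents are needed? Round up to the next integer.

n = 593

n = [z_α·√(p₀q₀) + z_β·√(p₁q₁)]² / (p₁ − p₀)²
  = [1.645·√(0.51·0.49) + 1.282·√(0.45·0.55)]² / (-0.06)²
  = [1.645·0.4999 + 1.282·0.4975]² / 0.0036
  = [1.4601]² / 0.0036
  = 592.21
Round up → n = 593.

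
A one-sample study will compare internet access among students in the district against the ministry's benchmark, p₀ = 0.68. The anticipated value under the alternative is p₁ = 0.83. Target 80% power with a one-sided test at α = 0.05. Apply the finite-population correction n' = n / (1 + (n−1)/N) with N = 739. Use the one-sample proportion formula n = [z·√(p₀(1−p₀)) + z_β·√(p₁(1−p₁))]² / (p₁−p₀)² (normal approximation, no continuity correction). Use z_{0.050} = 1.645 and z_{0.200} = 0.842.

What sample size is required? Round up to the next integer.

n = [z_α·√(p₀q₀) + z_β·√(p₁q₁)]² / (p₁ − p₀)²
  = [1.645·√(0.68·0.32) + 0.842·√(0.83·0.17)]² / (0.15)²
  = [1.645·0.4665 + 0.842·0.3756]² / 0.0225
  = [1.0836]² / 0.0225
  = 52.19
Finite-population correction (N = 739): 52.19 / (1 + (52.19 − 1)/739) = 48.81.
Round up → n = 49.

n = 49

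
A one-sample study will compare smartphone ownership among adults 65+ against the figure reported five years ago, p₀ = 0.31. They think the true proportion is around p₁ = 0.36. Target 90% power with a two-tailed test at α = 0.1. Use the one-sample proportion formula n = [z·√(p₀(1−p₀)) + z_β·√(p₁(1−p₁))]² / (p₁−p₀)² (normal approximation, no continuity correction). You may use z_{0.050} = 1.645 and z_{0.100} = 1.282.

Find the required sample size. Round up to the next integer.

n = [z_{α/2}·√(p₀q₀) + z_β·√(p₁q₁)]² / (p₁ − p₀)²
  = [1.645·√(0.31·0.69) + 1.282·√(0.36·0.64)]² / (0.05)²
  = [1.645·0.4625 + 1.282·0.4800]² / 0.0025
  = [1.3762]² / 0.0025
  = 757.53
Round up → n = 758.

n = 758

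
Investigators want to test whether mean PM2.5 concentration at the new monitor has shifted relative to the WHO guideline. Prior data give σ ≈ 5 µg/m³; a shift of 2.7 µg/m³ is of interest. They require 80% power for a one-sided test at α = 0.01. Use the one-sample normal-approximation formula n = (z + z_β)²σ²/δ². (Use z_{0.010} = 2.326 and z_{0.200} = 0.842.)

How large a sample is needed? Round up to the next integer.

n = (z_α + z_β)² · σ² / δ²
  = (2.326 + 0.842)² · 5² / 2.7²
  = 10.0362 · 25 / 7.29
  = 34.42
Round up → n = 35.

n = 35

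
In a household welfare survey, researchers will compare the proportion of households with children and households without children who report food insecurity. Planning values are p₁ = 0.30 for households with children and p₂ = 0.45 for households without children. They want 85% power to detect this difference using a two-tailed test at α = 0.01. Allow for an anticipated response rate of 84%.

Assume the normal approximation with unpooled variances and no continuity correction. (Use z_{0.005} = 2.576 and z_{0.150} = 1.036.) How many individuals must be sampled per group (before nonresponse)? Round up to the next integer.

n = 316 per group

n = (z_{α/2} + z_β)² · [p₁(1−p₁) + p₂(1−p₂)] / (p₁ − p₂)²
  = (2.576 + 1.036)² · (0.30·0.70 + 0.45·0.55) / (-0.15)²
  = (3.612)² · (0.2100 + 0.2475) / 0.0225
  = 13.0465 · 0.4575 / 0.0225
  = 265.28
Adjust for 84% response: 265.28 / 0.84 = 315.81.
Round up → n = 316 per group.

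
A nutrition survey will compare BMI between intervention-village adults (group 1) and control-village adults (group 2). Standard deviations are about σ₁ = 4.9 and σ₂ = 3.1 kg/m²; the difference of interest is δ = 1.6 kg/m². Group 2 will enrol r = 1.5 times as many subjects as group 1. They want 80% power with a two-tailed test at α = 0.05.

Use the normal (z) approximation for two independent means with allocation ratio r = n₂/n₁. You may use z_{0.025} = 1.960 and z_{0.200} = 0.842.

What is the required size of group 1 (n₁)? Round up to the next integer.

n₁ = 94

n₁ = (z_{α/2} + z_β)² · (σ₁² + σ₂²/r) / δ²
   = (1.960 + 0.842)² · (4.9² + 3.1²/1.5) / 1.6²
   = 7.8512 · (24.01 + 6.4067) / 2.56
   = 7.8512 · 30.4167 / 2.56
   = 93.28
Round up → n₁ = 94; n₂ = r·n₁ = 1.5 × 94 = 141.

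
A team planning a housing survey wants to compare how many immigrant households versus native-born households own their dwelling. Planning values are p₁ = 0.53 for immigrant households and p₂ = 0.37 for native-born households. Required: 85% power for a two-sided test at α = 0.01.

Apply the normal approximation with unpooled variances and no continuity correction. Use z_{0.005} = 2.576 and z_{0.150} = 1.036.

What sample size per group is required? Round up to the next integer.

n = (z_{α/2} + z_β)² · [p₁(1−p₁) + p₂(1−p₂)] / (p₁ − p₂)²
  = (2.576 + 1.036)² · (0.53·0.47 + 0.37·0.63) / (0.16)²
  = (3.612)² · (0.2491 + 0.2331) / 0.0256
  = 13.0465 · 0.4822 / 0.0256
  = 245.74
Round up → n = 246 per group.

n = 246 per group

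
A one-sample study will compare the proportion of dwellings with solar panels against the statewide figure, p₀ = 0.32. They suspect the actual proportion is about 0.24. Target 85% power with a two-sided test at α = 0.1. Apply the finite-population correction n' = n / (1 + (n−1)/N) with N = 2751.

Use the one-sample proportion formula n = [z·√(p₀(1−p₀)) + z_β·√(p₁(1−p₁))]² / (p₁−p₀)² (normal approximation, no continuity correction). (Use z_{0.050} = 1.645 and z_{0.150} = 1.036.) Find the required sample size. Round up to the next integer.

n = 212

n = [z_{α/2}·√(p₀q₀) + z_β·√(p₁q₁)]² / (p₁ − p₀)²
  = [1.645·√(0.32·0.68) + 1.036·√(0.24·0.76)]² / (-0.08)²
  = [1.645·0.4665 + 1.036·0.4271]² / 0.0064
  = [1.2098]² / 0.0064
  = 228.69
Finite-population correction (N = 2751): 228.69 / (1 + (228.69 − 1)/2751) = 211.21.
Round up → n = 212.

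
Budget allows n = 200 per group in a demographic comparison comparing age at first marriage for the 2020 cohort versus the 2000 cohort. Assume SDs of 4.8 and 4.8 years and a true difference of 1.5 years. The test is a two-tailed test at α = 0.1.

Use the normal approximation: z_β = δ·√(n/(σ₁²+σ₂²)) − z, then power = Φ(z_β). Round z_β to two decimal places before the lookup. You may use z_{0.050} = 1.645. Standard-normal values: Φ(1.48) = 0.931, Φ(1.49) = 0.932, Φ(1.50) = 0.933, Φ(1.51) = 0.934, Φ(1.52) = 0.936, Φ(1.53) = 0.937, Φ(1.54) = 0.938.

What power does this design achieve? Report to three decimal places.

z_β = δ·√(n/(σ₁²+σ₂²)) − z_{α/2}
    = 1.5 · √(200/46.08) − 1.645
    = 1.5 · 2.08333 − 1.645
    = 3.1250 − 1.645 = 1.4800 → 1.48
Power = Φ(1.48) = 0.931.

Power ≈ 0.931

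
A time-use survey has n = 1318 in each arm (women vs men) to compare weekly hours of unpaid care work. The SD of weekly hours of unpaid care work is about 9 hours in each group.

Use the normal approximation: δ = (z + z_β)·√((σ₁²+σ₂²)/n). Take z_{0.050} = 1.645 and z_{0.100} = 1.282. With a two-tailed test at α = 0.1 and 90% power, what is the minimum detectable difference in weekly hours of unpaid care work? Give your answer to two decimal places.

Minimum detectable difference ≈ 1.03 hours

δ = (z_{α/2} + z_β) · √((σ₁²+σ₂²)/n)
  = (1.645 + 1.282) · √(162/1318)
  = 2.927 · √0.12291
  = 2.927 · 0.3506
  = 1.0262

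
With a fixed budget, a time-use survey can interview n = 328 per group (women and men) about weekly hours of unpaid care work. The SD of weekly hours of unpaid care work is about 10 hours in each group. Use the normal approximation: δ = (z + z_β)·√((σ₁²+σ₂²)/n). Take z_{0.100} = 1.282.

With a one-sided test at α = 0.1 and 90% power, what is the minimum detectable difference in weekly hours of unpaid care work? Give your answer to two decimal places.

δ = (z_α + z_β) · √((σ₁²+σ₂²)/n)
  = (1.282 + 1.282) · √(200/328)
  = 2.564 · √0.60976
  = 2.564 · 0.7809
  = 2.0021

Minimum detectable difference ≈ 2.00 hours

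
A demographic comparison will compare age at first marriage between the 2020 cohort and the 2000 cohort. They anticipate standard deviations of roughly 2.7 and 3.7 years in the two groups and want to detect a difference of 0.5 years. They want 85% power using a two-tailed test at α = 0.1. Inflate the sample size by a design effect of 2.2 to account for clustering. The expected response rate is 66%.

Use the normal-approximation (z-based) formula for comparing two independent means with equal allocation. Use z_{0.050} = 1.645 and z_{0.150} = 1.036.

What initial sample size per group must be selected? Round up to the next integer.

n = (z_{α/2} + z_β)² · (σ₁² + σ₂²) / δ²
  = (1.645 + 1.036)² · (2.7² + 3.7² = 20.98) / 0.5²
  = 7.1878 · 20.98 / 0.25
  = 603.20
Design effect: 2.2 × 603.20 = 1327.03.
Adjust for 66% response: 1327.03 / 0.66 = 2010.66.
Round up → n = 2011 per group.

n = 2011 per group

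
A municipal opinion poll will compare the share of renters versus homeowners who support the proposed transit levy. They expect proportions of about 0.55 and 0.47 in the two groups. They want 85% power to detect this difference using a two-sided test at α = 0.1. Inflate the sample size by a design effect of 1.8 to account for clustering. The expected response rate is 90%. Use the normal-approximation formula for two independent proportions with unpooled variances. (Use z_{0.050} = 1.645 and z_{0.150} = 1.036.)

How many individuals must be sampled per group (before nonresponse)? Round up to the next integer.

n = 1116 per group

n = (z_{α/2} + z_β)² · [p₁(1−p₁) + p₂(1−p₂)] / (p₁ − p₂)²
  = (1.645 + 1.036)² · (0.55·0.45 + 0.47·0.53) / (0.08)²
  = (2.681)² · (0.2475 + 0.2491) / 0.0064
  = 7.1878 · 0.4966 / 0.0064
  = 557.73
Design effect: 1.8 × 557.73 = 1003.91.
Adjust for 90% response: 1003.91 / 0.90 = 1115.45.
Round up → n = 1116 per group.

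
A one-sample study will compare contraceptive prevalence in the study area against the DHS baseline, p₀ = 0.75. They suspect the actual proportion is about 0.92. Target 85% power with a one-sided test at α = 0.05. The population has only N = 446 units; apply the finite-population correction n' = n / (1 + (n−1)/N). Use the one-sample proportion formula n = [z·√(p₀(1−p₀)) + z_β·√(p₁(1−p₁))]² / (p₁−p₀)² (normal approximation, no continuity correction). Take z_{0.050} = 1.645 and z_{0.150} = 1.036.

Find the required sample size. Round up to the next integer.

n = [z_α·√(p₀q₀) + z_β·√(p₁q₁)]² / (p₁ − p₀)²
  = [1.645·√(0.75·0.25) + 1.036·√(0.92·0.08)]² / (0.17)²
  = [1.645·0.4330 + 1.036·0.2713]² / 0.0289
  = [0.9934]² / 0.0289
  = 34.14
Finite-population correction (N = 446): 34.14 / (1 + (34.14 − 1)/446) = 31.78.
Round up → n = 32.

n = 32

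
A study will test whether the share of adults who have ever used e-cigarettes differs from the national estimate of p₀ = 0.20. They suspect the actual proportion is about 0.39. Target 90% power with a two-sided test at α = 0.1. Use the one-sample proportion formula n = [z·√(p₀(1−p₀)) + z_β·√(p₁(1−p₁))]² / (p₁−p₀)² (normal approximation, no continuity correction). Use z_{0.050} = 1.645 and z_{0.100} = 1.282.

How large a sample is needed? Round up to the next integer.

n = 46

n = [z_{α/2}·√(p₀q₀) + z_β·√(p₁q₁)]² / (p₁ − p₀)²
  = [1.645·√(0.20·0.80) + 1.282·√(0.39·0.61)]² / (0.19)²
  = [1.645·0.4000 + 1.282·0.4877]² / 0.0361
  = [1.2833]² / 0.0361
  = 45.62
Round up → n = 46.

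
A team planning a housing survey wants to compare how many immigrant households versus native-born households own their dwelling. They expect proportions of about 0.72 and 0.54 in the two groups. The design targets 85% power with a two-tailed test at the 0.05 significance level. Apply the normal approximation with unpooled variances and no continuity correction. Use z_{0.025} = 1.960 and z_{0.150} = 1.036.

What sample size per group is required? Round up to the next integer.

n = 125 per group

n = (z_{α/2} + z_β)² · [p₁(1−p₁) + p₂(1−p₂)] / (p₁ − p₂)²
  = (1.960 + 1.036)² · (0.72·0.28 + 0.54·0.46) / (0.18)²
  = (2.996)² · (0.2016 + 0.2484) / 0.0324
  = 8.9760 · 0.4500 / 0.0324
  = 124.67
Round up → n = 125 per group.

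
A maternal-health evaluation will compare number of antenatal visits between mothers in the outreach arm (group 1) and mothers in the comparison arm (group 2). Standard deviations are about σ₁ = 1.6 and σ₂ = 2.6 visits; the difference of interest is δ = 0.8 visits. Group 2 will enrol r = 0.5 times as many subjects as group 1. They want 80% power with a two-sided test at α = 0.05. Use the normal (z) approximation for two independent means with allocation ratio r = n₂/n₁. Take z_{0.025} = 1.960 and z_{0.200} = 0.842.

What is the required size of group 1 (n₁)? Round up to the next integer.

n₁ = (z_{α/2} + z_β)² · (σ₁² + σ₂²/r) / δ²
   = (1.960 + 0.842)² · (1.6² + 2.6²/0.5) / 0.8²
   = 7.8512 · (2.56 + 13.52) / 0.64
   = 7.8512 · 16.08 / 0.64
   = 197.26
Round up → n₁ = 198; n₂ = r·n₁ = 0.5 × 198 = 99.

n₁ = 198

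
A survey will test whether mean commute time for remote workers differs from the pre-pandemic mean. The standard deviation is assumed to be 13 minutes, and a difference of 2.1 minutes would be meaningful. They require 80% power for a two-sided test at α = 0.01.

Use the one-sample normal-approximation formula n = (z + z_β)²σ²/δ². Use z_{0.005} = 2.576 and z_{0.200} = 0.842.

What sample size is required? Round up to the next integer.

n = 448

n = (z_{α/2} + z_β)² · σ² / δ²
  = (2.576 + 0.842)² · 13² / 2.1²
  = 11.6827 · 169 / 4.41
  = 447.71
Round up → n = 448.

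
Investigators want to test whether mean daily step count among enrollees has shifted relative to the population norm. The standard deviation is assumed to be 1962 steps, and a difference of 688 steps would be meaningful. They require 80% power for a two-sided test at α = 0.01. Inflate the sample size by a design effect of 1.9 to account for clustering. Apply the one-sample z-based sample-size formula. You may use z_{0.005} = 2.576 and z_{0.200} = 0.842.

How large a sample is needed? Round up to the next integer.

n = 181

n = (z_{α/2} + z_β)² · σ² / δ²
  = (2.576 + 0.842)² · 1962² / 688²
  = 11.6827 · 3849444 / 473344
  = 95.01
Design effect: 1.9 × 95.01 = 180.52.
Round up → n = 181.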